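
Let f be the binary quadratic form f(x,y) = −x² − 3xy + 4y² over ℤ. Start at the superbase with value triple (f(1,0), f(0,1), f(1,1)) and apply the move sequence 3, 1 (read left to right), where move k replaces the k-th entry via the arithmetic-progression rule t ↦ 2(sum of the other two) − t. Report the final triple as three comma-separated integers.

start (-1,4,0) = (f(1,0),f(0,1),f(1,1))
replace slot 3: 2·((-1)+4) − 0 = 6 → (-1,4,6)
replace slot 1: 2·(4+6) − (-1) = 21 → (21,4,6)

21,4,6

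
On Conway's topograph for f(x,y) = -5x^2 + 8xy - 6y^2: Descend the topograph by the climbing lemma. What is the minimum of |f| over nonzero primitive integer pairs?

translate: b→2 (≡-8 mod 10), so (5,-8,6)→(5,2,3)
flip: (5,2,3)→(3,-2,5)
reduced (well bottom): (3,-2,5) with a≤c, −a<b≤a
well minimum |f| = |-3| = 3 (negative-definite)

3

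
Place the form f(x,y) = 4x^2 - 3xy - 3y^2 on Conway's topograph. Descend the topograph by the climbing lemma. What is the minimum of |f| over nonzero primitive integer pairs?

descent: ρ → (-3,3,4)  [lands on river]
river: ρ → (4,5,-2)
river: ρ → (-2,7,1)
river: ρ → (1,7,-2)
river: ρ → (-2,5,4)
river: ρ → (4,3,-3)
closes: descent 1, river 6
min |a| on river = 1

1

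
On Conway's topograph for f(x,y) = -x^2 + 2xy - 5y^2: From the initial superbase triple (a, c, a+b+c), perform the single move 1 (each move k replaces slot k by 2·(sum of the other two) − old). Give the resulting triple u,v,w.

start (-1,-5,-4) = (f(1,0),f(0,1),f(1,1))
replace slot 1: 2·((-5)+(-4)) − (-1) = -17 → (-17,-5,-4)

-17,-5,-4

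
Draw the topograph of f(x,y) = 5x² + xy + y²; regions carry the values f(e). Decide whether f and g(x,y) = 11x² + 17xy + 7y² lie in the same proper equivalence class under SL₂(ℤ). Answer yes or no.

D₁ = -19, D₂ = -19
f: flip: (5,1,1)→(1,-1,5)
f: translate: b→1 (≡-1 mod 2), so (1,-1,5)→(1,1,5)
f: reduced (well bottom): (1,1,5) with a≤c, −a<b≤a
g: translate: b→-5 (≡17 mod 22), so (11,17,7)→(11,-5,1)
g: flip: (11,-5,1)→(1,5,11)
g: translate: b→1 (≡5 mod 2), so (1,5,11)→(1,1,5)
g: reduced (well bottom): (1,1,5) with a≤c, −a<b≤a
reduced forms (1, 1, 5) vs (1, 1, 5) ⇒ equivalent

yes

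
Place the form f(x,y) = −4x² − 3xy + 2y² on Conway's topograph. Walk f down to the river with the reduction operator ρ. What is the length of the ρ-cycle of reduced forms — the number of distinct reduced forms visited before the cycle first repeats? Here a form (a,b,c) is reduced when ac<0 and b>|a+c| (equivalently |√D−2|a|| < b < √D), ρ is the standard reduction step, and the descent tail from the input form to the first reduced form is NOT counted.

D = 41, ⌊√D⌋ = 6
descent: ρ → (2,3,-4)  [lands on river]
river: ρ → (-4,5,1)
river: ρ → (1,5,-4)
river: ρ → (-4,3,2)
river: ρ → (2,5,-2)
river: ρ → (-2,3,4)
river: ρ → (4,5,-1)
river: ρ → (-1,5,4)
river: ρ → (4,3,-2)
river: ρ → (-2,5,2)
ρ-cycle length = 10 (tail of 1 descent step not counted)

10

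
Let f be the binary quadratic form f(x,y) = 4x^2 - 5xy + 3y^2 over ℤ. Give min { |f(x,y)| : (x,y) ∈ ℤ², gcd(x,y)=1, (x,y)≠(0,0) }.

translate: b→3 (≡-5 mod 8), so (4,-5,3)→(4,3,2)
flip: (4,3,2)→(2,-3,4)
translate: b→1 (≡-3 mod 4), so (2,-3,4)→(2,1,3)
reduced (well bottom): (2,1,3) with a≤c, −a<b≤a
well minimum = a = 2

2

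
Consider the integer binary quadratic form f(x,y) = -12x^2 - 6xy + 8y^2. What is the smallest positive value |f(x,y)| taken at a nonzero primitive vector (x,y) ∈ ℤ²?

descent: ρ → (8,6,-12)  [lands on river]
river: ρ → (-12,18,2)
river: ρ → (2,18,-12)
river: ρ → (-12,6,8)
river: ρ → (8,10,-10)
river: ρ → (-10,10,8)
closes: descent 1, river 6
min |a| on river = 2

2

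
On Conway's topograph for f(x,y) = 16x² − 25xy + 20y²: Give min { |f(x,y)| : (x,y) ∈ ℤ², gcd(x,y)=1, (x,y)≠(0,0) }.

translate: b→7 (≡-25 mod 32), so (16,-25,20)→(16,7,11)
flip: (16,7,11)→(11,-7,16)
reduced (well bottom): (11,-7,16) with a≤c, −a<b≤a
well minimum = a = 11

11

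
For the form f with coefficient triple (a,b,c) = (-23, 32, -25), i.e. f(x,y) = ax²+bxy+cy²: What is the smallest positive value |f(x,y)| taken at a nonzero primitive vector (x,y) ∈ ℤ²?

translate: b→14 (≡-32 mod 46), so (23,-32,25)→(23,14,16)
flip: (23,14,16)→(16,-14,23)
reduced (well bottom): (16,-14,23) with a≤c, −a<b≤a
well minimum |f| = |-16| = 16 (negative-definite)

16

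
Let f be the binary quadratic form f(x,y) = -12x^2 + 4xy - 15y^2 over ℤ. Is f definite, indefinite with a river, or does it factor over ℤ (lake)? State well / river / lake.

D = b²−4ac = 4² − 4·(-12)·(-15) = -704
D < 0 ⇒ definite ⇒ every region one sign ⇒ single well

well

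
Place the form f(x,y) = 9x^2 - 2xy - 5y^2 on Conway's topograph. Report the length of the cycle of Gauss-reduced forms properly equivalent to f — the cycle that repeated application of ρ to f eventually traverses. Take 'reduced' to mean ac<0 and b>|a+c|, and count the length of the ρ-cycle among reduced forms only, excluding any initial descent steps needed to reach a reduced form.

D = 184, ⌊√D⌋ = 13
descent: ρ → (-5,12,2)  [lands on river]
river: ρ → (2,12,-5)
river: ρ → (-5,8,6)
river: ρ → (6,4,-7)
river: ρ → (-7,10,3)
river: ρ → (3,8,-10)
river: ρ → (-10,12,1)
river: ρ → (1,12,-10)
river: ρ → (-10,8,3)
river: ρ → (3,10,-7)
river: ρ → (-7,4,6)
river: ρ → (6,8,-5)
ρ-cycle length = 12 (tail of 1 descent step not counted)

12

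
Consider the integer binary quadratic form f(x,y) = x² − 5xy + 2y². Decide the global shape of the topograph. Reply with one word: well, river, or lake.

D = b²−4ac = (-5)² − 4·1·2 = 17
D > 0 non-square ⇒ indefinite ⇒ periodic river

river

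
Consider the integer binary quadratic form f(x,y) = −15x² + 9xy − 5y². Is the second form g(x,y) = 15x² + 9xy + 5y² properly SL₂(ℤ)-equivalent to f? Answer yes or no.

D₁ = -219, D₂ = -219
f is negative-definite; reduce −f:
−f: flip: (15,-9,5)→(5,9,15)
−f: translate: b→-1 (≡9 mod 10), so (5,9,15)→(5,-1,11)
−f: reduced (well bottom): (5,-1,11) with a≤c, −a<b≤a
flip sign back: reduced form of f is (-5,1,-11)
g: flip: (15,9,5)→(5,-9,15)
g: translate: b→1 (≡-9 mod 10), so (5,-9,15)→(5,1,11)
g: reduced (well bottom): (5,1,11) with a≤c, −a<b≤a
reduced forms (-5, 1, -11) vs (5, 1, 11) ⇒ inequivalent

no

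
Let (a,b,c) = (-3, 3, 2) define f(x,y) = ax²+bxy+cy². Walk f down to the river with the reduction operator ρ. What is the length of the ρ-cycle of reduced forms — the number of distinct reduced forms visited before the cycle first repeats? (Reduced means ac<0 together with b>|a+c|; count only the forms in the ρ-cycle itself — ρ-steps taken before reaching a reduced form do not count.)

D = 33, ⌊√D⌋ = 5
river: ρ → (2,5,-1)
river: ρ → (-1,5,2)
river: ρ → (2,3,-3)
river: ρ → (-3,3,2)
ρ-cycle length = 4 (tail of 0 descent steps not counted)

4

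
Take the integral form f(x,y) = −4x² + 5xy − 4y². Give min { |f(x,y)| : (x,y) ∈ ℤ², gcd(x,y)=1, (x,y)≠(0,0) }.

translate: b→3 (≡-5 mod 8), so (4,-5,4)→(4,3,3)
flip: (4,3,3)→(3,-3,4)
translate: b→3 (≡-3 mod 6), so (3,-3,4)→(3,3,4)
reduced (well bottom): (3,3,4) with a≤c, −a<b≤a
well minimum |f| = |-3| = 3 (negative-definite)

3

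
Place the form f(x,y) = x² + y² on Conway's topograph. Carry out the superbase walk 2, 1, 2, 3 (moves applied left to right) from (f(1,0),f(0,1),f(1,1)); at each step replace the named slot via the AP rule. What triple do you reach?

start (1,1,2) = (f(1,0),f(0,1),f(1,1))
replace slot 2: 2·(1+2) − 1 = 5 → (1,5,2)
replace slot 1: 2·(5+2) − 1 = 13 → (13,5,2)
replace slot 2: 2·(13+2) − 5 = 25 → (13,25,2)
replace slot 3: 2·(13+25) − 2 = 74 → (13,25,74)

13,25,74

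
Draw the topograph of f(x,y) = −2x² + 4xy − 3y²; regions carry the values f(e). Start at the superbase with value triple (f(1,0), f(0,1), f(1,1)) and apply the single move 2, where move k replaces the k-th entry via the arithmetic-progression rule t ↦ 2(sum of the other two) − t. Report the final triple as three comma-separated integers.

start (-2,-3,-1) = (f(1,0),f(0,1),f(1,1))
replace slot 2: 2·((-2)+(-1)) − (-3) = -3 → (-2,-3,-1)

-2,-3,-1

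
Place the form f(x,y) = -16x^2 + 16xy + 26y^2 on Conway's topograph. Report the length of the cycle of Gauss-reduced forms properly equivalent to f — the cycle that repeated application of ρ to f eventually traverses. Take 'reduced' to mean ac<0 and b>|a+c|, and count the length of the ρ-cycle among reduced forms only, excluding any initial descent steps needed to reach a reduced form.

D = 1920, ⌊√D⌋ = 43
river: ρ → (26,36,-6)
river: ρ → (-6,36,26)
river: ρ → (26,16,-16)
river: ρ → (-16,16,26)
ρ-cycle length = 4 (tail of 0 descent steps not counted)

4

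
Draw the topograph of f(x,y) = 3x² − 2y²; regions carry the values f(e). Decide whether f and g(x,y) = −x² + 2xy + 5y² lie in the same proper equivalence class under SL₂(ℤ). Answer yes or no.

D₁ = 24, D₂ = 24
river cycle of f (length 2): (-2, 4, 1), (1, 4, -2)
river cycle of g (length 2): (-1, 4, 2), (2, 4, -1)
cycles differ ⇒ inequivalent

no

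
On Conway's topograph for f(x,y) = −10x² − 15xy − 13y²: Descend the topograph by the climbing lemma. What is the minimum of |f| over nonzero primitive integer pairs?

translate: b→-5 (≡15 mod 20), so (10,15,13)→(10,-5,8)
flip: (10,-5,8)→(8,5,10)
reduced (well bottom): (8,5,10) with a≤c, −a<b≤a
well minimum |f| = |-8| = 8 (negative-definite)

8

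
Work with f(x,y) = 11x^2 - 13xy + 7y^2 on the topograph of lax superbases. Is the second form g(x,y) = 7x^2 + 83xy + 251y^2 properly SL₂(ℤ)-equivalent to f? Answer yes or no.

D₁ = -139, D₂ = -139
f: translate: b→9 (≡-13 mod 22), so (11,-13,7)→(11,9,5)
f: flip: (11,9,5)→(5,-9,11)
f: translate: b→1 (≡-9 mod 10), so (5,-9,11)→(5,1,7)
f: reduced (well bottom): (5,1,7) with a≤c, −a<b≤a
g: translate: b→-1 (≡83 mod 14), so (7,83,251)→(7,-1,5)
g: flip: (7,-1,5)→(5,1,7)
g: reduced (well bottom): (5,1,7) with a≤c, −a<b≤a
reduced forms (5, 1, 7) vs (5, 1, 7) ⇒ equivalent

yes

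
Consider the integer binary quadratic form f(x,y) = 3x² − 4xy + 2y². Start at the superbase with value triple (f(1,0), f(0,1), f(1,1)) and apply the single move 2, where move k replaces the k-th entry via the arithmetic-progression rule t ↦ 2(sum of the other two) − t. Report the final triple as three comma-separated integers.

start (3,2,1) = (f(1,0),f(0,1),f(1,1))
replace slot 2: 2·(3+1) − 2 = 6 → (3,6,1)

3,6,1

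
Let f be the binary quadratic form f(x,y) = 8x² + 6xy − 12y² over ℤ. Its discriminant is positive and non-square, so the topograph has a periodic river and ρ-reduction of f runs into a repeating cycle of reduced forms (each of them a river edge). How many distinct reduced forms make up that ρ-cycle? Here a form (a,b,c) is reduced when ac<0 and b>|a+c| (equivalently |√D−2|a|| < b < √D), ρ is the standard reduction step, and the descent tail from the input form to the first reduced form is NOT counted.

D = 420, ⌊√D⌋ = 20
river: ρ → (-12,18,2)
river: ρ → (2,18,-12)
river: ρ → (-12,6,8)
river: ρ → (8,10,-10)
river: ρ → (-10,10,8)
river: ρ → (8,6,-12)
ρ-cycle length = 6 (tail of 0 descent steps not counted)

6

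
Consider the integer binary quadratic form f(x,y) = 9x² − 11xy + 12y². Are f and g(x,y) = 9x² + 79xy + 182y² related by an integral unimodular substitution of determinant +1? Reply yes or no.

D₁ = -311, D₂ = -311
f: translate: b→7 (≡-11 mod 18), so (9,-11,12)→(9,7,10)
f: reduced (well bottom): (9,7,10) with a≤c, −a<b≤a
g: translate: b→7 (≡79 mod 18), so (9,79,182)→(9,7,10)
g: reduced (well bottom): (9,7,10) with a≤c, −a<b≤a
reduced forms (9, 7, 10) vs (9, 7, 10) ⇒ equivalent

yes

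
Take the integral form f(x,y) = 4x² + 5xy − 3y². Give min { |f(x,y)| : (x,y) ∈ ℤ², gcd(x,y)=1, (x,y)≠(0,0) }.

river: ρ → (-3,7,2)
river: ρ → (2,5,-6)
river: ρ → (-6,7,1)
river: ρ → (1,7,-6)
river: ρ → (-6,5,2)
river: ρ → (2,7,-3)
river: ρ → (-3,5,4)
river: ρ → (4,3,-4)
river: ρ → (-4,5,3)
river: ρ → (3,7,-2)
river: ρ → (-2,5,6)
river: ρ → (6,7,-1)
river: ρ → (-1,7,6)
river: ρ → (6,5,-2)
river: ρ → (-2,7,3)
river: ρ → (3,5,-4)
river: ρ → (-4,3,4)
river: ρ → (4,5,-3)
closes: descent 0, river 18
min |a| on river = 1

1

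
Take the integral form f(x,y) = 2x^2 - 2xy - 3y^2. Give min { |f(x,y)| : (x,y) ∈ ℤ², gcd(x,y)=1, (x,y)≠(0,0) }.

descent: ρ → (-3,2,2)  [lands on river]
river: ρ → (2,2,-3)
river: ρ → (-3,4,1)
river: ρ → (1,4,-3)
closes: descent 1, river 4
min |a| on river = 1

1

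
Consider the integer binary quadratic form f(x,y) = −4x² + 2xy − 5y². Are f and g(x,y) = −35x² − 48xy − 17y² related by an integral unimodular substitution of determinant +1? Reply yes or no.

D₁ = -76, D₂ = -76
f is negative-definite; reduce −f:
−f: reduced (well bottom): (4,-2,5) with a≤c, −a<b≤a
flip sign back: reduced form of f is (-4,2,-5)
g is negative-definite; reduce −g:
−g: translate: b→-22 (≡48 mod 70), so (35,48,17)→(35,-22,4)
−g: flip: (35,-22,4)→(4,22,35)
−g: translate: b→-2 (≡22 mod 8), so (4,22,35)→(4,-2,5)
−g: reduced (well bottom): (4,-2,5) with a≤c, −a<b≤a
flip sign back: reduced form of g is (-4,2,-5)
reduced forms (-4, 2, -5) vs (-4, 2, -5) ⇒ equivalent

yes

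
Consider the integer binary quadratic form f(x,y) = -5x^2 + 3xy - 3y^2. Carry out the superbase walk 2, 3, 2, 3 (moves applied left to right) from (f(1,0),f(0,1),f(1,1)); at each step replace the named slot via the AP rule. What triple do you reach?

start (-5,-3,-5) = (f(1,0),f(0,1),f(1,1))
replace slot 2: 2·((-5)+(-5)) − (-3) = -17 → (-5,-17,-5)
replace slot 3: 2·((-5)+(-17)) − (-5) = -39 → (-5,-17,-39)
replace slot 2: 2·((-5)+(-39)) − (-17) = -71 → (-5,-71,-39)
replace slot 3: 2·((-5)+(-71)) − (-39) = -113 → (-5,-71,-113)

-5,-71,-113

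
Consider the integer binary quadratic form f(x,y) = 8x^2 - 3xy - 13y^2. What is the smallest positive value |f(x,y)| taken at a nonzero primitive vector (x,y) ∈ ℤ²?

descent: ρ → (-13,3,8)
descent: ρ → (8,13,-8)  [lands on river]
river: ρ → (-8,19,2)
river: ρ → (2,17,-17)
river: ρ → (-17,17,2)
river: ρ → (2,19,-8)
river: ρ → (-8,13,8)
river: ρ → (8,19,-2)
river: ρ → (-2,17,17)
river: ρ → (17,17,-2)
river: ρ → (-2,19,8)
closes: descent 2, river 10
min |a| on river = 2

2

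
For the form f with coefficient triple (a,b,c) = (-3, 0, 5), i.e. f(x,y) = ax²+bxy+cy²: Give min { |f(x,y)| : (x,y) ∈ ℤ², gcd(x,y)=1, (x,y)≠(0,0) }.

descent: ρ → (5,0,-3)
descent: ρ → (-3,6,2)  [lands on river]
river: ρ → (2,6,-3)
closes: descent 2, river 2
min |a| on river = 2

2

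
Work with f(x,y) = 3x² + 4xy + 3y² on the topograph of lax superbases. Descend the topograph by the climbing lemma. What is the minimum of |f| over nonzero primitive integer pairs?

translate: b→-2 (≡4 mod 6), so (3,4,3)→(3,-2,2)
flip: (3,-2,2)→(2,2,3)
reduced (well bottom): (2,2,3) with a≤c, −a<b≤a
well minimum = a = 2

2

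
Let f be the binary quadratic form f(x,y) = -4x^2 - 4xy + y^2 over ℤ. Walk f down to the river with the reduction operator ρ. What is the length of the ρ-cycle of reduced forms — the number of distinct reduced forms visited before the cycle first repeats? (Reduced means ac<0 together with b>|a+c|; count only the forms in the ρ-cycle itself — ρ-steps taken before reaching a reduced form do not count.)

D = 32, ⌊√D⌋ = 5
descent: ρ → (1,4,-4)  [lands on river]
river: ρ → (-4,4,1)
ρ-cycle length = 2 (tail of 1 descent step not counted)

2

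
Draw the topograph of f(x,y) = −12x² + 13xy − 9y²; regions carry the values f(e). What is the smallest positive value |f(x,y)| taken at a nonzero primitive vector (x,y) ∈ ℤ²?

translate: b→11 (≡-13 mod 24), so (12,-13,9)→(12,11,8)
flip: (12,11,8)→(8,-11,12)
translate: b→5 (≡-11 mod 16), so (8,-11,12)→(8,5,9)
reduced (well bottom): (8,5,9) with a≤c, −a<b≤a
well minimum |f| = |-8| = 8 (negative-definite)

8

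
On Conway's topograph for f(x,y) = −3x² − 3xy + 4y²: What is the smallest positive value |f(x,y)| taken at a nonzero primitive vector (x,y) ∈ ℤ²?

descent: ρ → (4,3,-3)  [lands on river]
river: ρ → (-3,3,4)
river: ρ → (4,5,-2)
river: ρ → (-2,7,1)
river: ρ → (1,7,-2)
river: ρ → (-2,5,4)
closes: descent 1, river 6
min |a| on river = 1

1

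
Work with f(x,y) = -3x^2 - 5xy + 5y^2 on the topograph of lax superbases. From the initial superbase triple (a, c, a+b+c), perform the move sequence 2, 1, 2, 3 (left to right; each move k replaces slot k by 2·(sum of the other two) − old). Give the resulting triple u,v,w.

start (-3,5,-3) = (f(1,0),f(0,1),f(1,1))
replace slot 2: 2·((-3)+(-3)) − 5 = -17 → (-3,-17,-3)
replace slot 1: 2·((-17)+(-3)) − (-3) = -37 → (-37,-17,-3)
replace slot 2: 2·((-37)+(-3)) − (-17) = -63 → (-37,-63,-3)
replace slot 3: 2·((-37)+(-63)) − (-3) = -197 → (-37,-63,-197)

-37,-63,-197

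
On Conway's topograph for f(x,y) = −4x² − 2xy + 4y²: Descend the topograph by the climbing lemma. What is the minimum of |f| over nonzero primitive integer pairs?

descent: ρ → (4,2,-4)  [lands on river]
river: ρ → (-4,6,2)
river: ρ → (2,6,-4)
river: ρ → (-4,2,4)
river: ρ → (4,6,-2)
river: ρ → (-2,6,4)
closes: descent 1, river 6
min |a| on river = 2

2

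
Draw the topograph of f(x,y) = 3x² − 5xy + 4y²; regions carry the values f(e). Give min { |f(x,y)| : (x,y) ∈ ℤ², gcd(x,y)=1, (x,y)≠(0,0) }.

translate: b→1 (≡-5 mod 6), so (3,-5,4)→(3,1,2)
flip: (3,1,2)→(2,-1,3)
reduced (well bottom): (2,-1,3) with a≤c, −a<b≤a
well minimum = a = 2

2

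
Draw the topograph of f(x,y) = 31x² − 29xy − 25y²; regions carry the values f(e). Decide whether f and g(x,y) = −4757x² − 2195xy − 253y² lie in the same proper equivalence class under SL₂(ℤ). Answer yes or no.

D₁ = 3941, D₂ = 3941
river cycle of f (length 6): (-25, 29, 31), (31, 33, -23), (-23, 59, 5), (5, 61, -11), (-11, 49, 35), (35, 21, -25)
river cycle of g (length 6): (-25, 29, 31), (31, 33, -23), (-23, 59, 5), (5, 61, -11), (-11, 49, 35), (35, 21, -25)
cycles coincide ⇒ equivalent

yes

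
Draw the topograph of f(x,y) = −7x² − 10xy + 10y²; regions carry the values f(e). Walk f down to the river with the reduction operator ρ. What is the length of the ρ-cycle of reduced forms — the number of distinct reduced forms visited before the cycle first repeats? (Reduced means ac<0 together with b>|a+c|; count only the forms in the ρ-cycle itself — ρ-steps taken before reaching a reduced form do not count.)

D = 380, ⌊√D⌋ = 19
descent: ρ → (10,10,-7)  [lands on river]
river: ρ → (-7,18,2)
river: ρ → (2,18,-7)
river: ρ → (-7,10,10)
ρ-cycle length = 4 (tail of 1 descent step not counted)

4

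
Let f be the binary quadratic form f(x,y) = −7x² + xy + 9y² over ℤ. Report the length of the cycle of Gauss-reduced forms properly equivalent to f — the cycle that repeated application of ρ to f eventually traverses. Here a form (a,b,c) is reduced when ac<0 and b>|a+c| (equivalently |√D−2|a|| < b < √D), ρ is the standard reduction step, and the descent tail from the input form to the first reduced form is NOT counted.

D = 253, ⌊√D⌋ = 15
descent: ρ → (9,-1,-7)
descent: ρ → (-7,15,1)  [lands on river]
river: ρ → (1,15,-7)
river: ρ → (-7,13,3)
river: ρ → (3,11,-11)
river: ρ → (-11,11,3)
river: ρ → (3,13,-7)
ρ-cycle length = 6 (tail of 2 descent steps not counted)

6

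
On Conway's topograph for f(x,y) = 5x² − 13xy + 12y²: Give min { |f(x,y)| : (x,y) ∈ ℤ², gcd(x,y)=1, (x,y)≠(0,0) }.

translate: b→-3 (≡-13 mod 10), so (5,-13,12)→(5,-3,4)
flip: (5,-3,4)→(4,3,5)
reduced (well bottom): (4,3,5) with a≤c, −a<b≤a
well minimum = a = 4

4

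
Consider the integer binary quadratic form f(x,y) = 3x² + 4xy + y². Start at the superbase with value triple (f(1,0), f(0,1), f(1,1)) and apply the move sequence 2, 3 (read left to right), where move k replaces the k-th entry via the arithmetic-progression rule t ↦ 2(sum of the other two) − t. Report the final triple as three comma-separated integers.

start (3,1,8) = (f(1,0),f(0,1),f(1,1))
replace slot 2: 2·(3+8) − 1 = 21 → (3,21,8)
replace slot 3: 2·(3+21) − 8 = 40 → (3,21,40)

3,21,40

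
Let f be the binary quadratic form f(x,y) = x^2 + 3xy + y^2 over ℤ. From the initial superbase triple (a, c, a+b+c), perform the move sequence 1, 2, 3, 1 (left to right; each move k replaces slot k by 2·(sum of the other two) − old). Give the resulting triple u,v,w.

start (1,1,5) = (f(1,0),f(0,1),f(1,1))
replace slot 1: 2·(1+5) − 1 = 11 → (11,1,5)
replace slot 2: 2·(11+5) − 1 = 31 → (11,31,5)
replace slot 3: 2·(11+31) − 5 = 79 → (11,31,79)
replace slot 1: 2·(31+79) − 11 = 209 → (209,31,79)

209,31,79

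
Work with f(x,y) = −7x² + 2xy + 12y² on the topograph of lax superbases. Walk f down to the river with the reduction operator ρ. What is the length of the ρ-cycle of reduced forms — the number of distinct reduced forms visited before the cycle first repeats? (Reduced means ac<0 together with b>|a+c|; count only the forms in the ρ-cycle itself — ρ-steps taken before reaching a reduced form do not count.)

D = 340, ⌊√D⌋ = 18
descent: ρ → (12,-2,-7)
descent: ρ → (-7,16,3)  [lands on river]
river: ρ → (3,14,-12)
river: ρ → (-12,10,5)
river: ρ → (5,10,-12)
river: ρ → (-12,14,3)
river: ρ → (3,16,-7)
river: ρ → (-7,12,7)
river: ρ → (7,16,-3)
river: ρ → (-3,14,12)
river: ρ → (12,10,-5)
river: ρ → (-5,10,12)
river: ρ → (12,14,-3)
river: ρ → (-3,16,7)
river: ρ → (7,12,-7)
ρ-cycle length = 14 (tail of 2 descent steps not counted)

14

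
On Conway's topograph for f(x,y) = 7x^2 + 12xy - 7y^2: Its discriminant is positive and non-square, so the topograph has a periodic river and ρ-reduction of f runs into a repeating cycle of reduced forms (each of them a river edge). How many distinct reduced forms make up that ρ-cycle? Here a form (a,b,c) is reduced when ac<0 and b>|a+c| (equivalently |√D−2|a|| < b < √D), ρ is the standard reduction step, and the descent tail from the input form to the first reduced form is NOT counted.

D = 340, ⌊√D⌋ = 18
river: ρ → (-7,16,3)
river: ρ → (3,14,-12)
river: ρ → (-12,10,5)
river: ρ → (5,10,-12)
river: ρ → (-12,14,3)
river: ρ → (3,16,-7)
river: ρ → (-7,12,7)
river: ρ → (7,16,-3)
river: ρ → (-3,14,12)
river: ρ → (12,10,-5)
river: ρ → (-5,10,12)
river: ρ → (12,14,-3)
river: ρ → (-3,16,7)
river: ρ → (7,12,-7)
ρ-cycle length = 14 (tail of 0 descent steps not counted)

14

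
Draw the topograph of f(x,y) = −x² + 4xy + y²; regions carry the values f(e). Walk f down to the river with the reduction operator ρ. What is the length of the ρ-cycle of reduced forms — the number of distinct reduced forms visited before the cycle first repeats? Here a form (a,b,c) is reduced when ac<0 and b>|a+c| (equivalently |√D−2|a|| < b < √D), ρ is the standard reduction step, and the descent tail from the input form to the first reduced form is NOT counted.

D = 20, ⌊√D⌋ = 4
river: ρ → (1,4,-1)
river: ρ → (-1,4,1)
ρ-cycle length = 2 (tail of 0 descent steps not counted)

2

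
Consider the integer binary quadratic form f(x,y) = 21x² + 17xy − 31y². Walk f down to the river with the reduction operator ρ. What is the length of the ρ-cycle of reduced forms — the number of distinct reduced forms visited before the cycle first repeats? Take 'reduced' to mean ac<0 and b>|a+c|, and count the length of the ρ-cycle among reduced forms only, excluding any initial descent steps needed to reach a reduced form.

D = 2893, ⌊√D⌋ = 53
river: ρ → (-31,45,7)
river: ρ → (7,53,-3)
river: ρ → (-3,49,41)
river: ρ → (41,33,-11)
river: ρ → (-11,33,41)
river: ρ → (41,49,-3)
river: ρ → (-3,53,7)
river: ρ → (7,45,-31)
river: ρ → (-31,17,21)
river: ρ → (21,25,-27)
river: ρ → (-27,29,19)
river: ρ → (19,47,-9)
river: ρ → (-9,43,29)
river: ρ → (29,15,-23)
river: ρ → (-23,31,21)
river: ρ → (21,53,-1)
river: ρ → (-1,53,21)
river: ρ → (21,31,-23)
river: ρ → (-23,15,29)
river: ρ → (29,43,-9)
river: ρ → (-9,47,19)
river: ρ → (19,29,-27)
river: ρ → (-27,25,21)
river: ρ → (21,17,-31)
ρ-cycle length = 24 (tail of 0 descent steps not counted)

24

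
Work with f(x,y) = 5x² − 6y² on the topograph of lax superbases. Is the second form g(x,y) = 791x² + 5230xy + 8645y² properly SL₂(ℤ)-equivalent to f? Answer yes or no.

D₁ = 120, D₂ = 120
river cycle of f (length 2): (5, 10, -1), (-1, 10, 5)
river cycle of g (length 2): (5, 10, -1), (-1, 10, 5)
cycles coincide ⇒ equivalent

yes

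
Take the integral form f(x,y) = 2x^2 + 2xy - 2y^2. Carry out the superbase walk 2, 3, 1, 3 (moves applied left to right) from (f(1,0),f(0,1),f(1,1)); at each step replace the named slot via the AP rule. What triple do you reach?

start (2,-2,2) = (f(1,0),f(0,1),f(1,1))
replace slot 2: 2·(2+2) − (-2) = 10 → (2,10,2)
replace slot 3: 2·(2+10) − 2 = 22 → (2,10,22)
replace slot 1: 2·(10+22) − 2 = 62 → (62,10,22)
replace slot 3: 2·(62+10) − 22 = 122 → (62,10,122)

62,10,122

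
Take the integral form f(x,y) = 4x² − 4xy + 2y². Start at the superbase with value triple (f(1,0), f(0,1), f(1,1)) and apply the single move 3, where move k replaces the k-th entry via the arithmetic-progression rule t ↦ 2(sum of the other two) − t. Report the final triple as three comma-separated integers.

start (4,2,2) = (f(1,0),f(0,1),f(1,1))
replace slot 3: 2·(4+2) − 2 = 10 → (4,2,10)

4,2,10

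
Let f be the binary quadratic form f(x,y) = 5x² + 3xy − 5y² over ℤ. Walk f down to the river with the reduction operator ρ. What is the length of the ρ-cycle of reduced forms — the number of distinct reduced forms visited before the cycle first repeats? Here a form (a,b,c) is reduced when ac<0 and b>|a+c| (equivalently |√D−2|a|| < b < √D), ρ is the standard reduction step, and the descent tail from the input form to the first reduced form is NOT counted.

D = 109, ⌊√D⌋ = 10
river: ρ → (-5,7,3)
river: ρ → (3,5,-7)
river: ρ → (-7,9,1)
river: ρ → (1,9,-7)
river: ρ → (-7,5,3)
river: ρ → (3,7,-5)
river: ρ → (-5,3,5)
river: ρ → (5,7,-3)
river: ρ → (-3,5,7)
river: ρ → (7,9,-1)
river: ρ → (-1,9,7)
river: ρ → (7,5,-3)
river: ρ → (-3,7,5)
river: ρ → (5,3,-5)
ρ-cycle length = 14 (tail of 0 descent steps not counted)

14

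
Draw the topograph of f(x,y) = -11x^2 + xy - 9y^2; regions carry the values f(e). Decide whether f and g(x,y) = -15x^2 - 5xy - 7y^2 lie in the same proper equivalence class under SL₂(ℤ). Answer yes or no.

D₁ = -395, D₂ = -395
f is negative-definite; reduce −f:
−f: flip: (11,-1,9)→(9,1,11)
−f: reduced (well bottom): (9,1,11) with a≤c, −a<b≤a
flip sign back: reduced form of f is (-9,-1,-11)
g is negative-definite; reduce −g:
−g: flip: (15,5,7)→(7,-5,15)
−g: reduced (well bottom): (7,-5,15) with a≤c, −a<b≤a
flip sign back: reduced form of g is (-7,5,-15)
reduced forms (-9, -1, -11) vs (-7, 5, -15) ⇒ inequivalent

no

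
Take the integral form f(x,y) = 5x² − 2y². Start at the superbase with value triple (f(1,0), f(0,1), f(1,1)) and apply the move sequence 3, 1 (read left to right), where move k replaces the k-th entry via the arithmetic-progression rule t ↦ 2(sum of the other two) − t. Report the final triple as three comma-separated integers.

start (5,-2,3) = (f(1,0),f(0,1),f(1,1))
replace slot 3: 2·(5+(-2)) − 3 = 3 → (5,-2,3)
replace slot 1: 2·((-2)+3) − 5 = -3 → (-3,-2,3)

-3,-2,3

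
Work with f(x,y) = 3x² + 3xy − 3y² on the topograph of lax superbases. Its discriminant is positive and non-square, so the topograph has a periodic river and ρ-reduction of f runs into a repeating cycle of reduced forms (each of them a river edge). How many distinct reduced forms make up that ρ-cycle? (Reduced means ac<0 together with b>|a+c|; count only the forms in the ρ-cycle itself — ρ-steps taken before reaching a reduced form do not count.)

D = 45, ⌊√D⌋ = 6
river: ρ → (-3,3,3)
river: ρ → (3,3,-3)
ρ-cycle length = 2 (tail of 0 descent steps not counted)

2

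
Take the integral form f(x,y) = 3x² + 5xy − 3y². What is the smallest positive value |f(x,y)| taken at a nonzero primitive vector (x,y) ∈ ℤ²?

river: ρ → (-3,7,1)
river: ρ → (1,7,-3)
river: ρ → (-3,5,3)
river: ρ → (3,7,-1)
river: ρ → (-1,7,3)
river: ρ → (3,5,-3)
closes: descent 0, river 6
min |a| on river = 1

1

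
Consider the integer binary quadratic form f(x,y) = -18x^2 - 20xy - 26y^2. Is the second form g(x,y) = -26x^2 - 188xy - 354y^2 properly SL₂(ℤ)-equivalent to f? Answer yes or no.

D₁ = -1472, D₂ = -1472
f is negative-definite; reduce −f:
−f: translate: b→-16 (≡20 mod 36), so (18,20,26)→(18,-16,24)
−f: reduced (well bottom): (18,-16,24) with a≤c, −a<b≤a
flip sign back: reduced form of f is (-18,16,-24)
g is negative-definite; reduce −g:
−g: translate: b→-20 (≡188 mod 52), so (26,188,354)→(26,-20,18)
−g: flip: (26,-20,18)→(18,20,26)
−g: translate: b→-16 (≡20 mod 36), so (18,20,26)→(18,-16,24)
−g: reduced (well bottom): (18,-16,24) with a≤c, −a<b≤a
flip sign back: reduced form of g is (-18,16,-24)
reduced forms (-18, 16, -24) vs (-18, 16, -24) ⇒ equivalent

yes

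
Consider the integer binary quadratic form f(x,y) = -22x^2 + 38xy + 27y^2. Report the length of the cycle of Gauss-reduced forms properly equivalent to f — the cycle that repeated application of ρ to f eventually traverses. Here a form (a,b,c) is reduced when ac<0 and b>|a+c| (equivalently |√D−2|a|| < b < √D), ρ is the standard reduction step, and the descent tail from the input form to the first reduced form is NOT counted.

D = 3820, ⌊√D⌋ = 61
river: ρ → (27,16,-33)
river: ρ → (-33,50,10)
river: ρ → (10,50,-33)
river: ρ → (-33,16,27)
river: ρ → (27,38,-22)
river: ρ → (-22,50,15)
river: ρ → (15,40,-37)
river: ρ → (-37,34,18)
river: ρ → (18,38,-33)
river: ρ → (-33,28,23)
river: ρ → (23,18,-38)
river: ρ → (-38,58,3)
river: ρ → (3,56,-57)
river: ρ → (-57,58,2)
river: ρ → (2,58,-57)
river: ρ → (-57,56,3)
river: ρ → (3,58,-38)
river: ρ → (-38,18,23)
river: ρ → (23,28,-33)
river: ρ → (-33,38,18)
river: ρ → (18,34,-37)
river: ρ → (-37,40,15)
river: ρ → (15,50,-22)
river: ρ → (-22,38,27)
ρ-cycle length = 24 (tail of 0 descent steps not counted)

24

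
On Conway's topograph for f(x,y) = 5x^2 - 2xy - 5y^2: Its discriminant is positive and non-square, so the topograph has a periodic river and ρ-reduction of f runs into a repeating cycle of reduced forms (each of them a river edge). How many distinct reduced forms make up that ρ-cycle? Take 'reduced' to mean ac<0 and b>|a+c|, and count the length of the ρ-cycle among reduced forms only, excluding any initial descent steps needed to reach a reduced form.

D = 104, ⌊√D⌋ = 10
descent: ρ → (-5,2,5)  [lands on river]
river: ρ → (5,8,-2)
river: ρ → (-2,8,5)
river: ρ → (5,2,-5)
river: ρ → (-5,8,2)
river: ρ → (2,8,-5)
ρ-cycle length = 6 (tail of 1 descent step not counted)

6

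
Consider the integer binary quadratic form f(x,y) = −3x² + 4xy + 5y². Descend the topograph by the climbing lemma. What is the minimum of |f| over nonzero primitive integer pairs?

river: ρ → (5,6,-2)
river: ρ → (-2,6,5)
river: ρ → (5,4,-3)
river: ρ → (-3,8,1)
river: ρ → (1,8,-3)
river: ρ → (-3,4,5)
closes: descent 0, river 6
min |a| on river = 1

1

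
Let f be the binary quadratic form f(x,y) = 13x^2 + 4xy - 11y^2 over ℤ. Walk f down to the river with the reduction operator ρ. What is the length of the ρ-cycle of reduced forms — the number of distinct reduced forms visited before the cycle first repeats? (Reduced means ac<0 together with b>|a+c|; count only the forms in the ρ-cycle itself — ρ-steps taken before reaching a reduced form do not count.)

D = 588, ⌊√D⌋ = 24
river: ρ → (-11,18,6)
river: ρ → (6,18,-11)
river: ρ → (-11,4,13)
river: ρ → (13,22,-2)
river: ρ → (-2,22,13)
river: ρ → (13,4,-11)
ρ-cycle length = 6 (tail of 0 descent steps not counted)

6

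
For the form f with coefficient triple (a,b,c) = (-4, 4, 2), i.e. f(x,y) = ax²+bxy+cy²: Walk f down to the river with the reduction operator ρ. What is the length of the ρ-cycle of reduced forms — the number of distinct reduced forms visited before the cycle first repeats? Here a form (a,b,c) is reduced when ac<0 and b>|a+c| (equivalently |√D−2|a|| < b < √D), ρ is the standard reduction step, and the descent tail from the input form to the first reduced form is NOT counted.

D = 48, ⌊√D⌋ = 6
river: ρ → (2,4,-4)
river: ρ → (-4,4,2)
ρ-cycle length = 2 (tail of 0 descent steps not counted)

2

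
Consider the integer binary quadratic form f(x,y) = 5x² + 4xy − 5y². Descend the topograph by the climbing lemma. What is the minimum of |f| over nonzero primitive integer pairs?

river: ρ → (-5,6,4)
river: ρ → (4,10,-1)
river: ρ → (-1,10,4)
river: ρ → (4,6,-5)
river: ρ → (-5,4,5)
river: ρ → (5,6,-4)
river: ρ → (-4,10,1)
river: ρ → (1,10,-4)
river: ρ → (-4,6,5)
river: ρ → (5,4,-5)
closes: descent 0, river 10
min |a| on river = 1

1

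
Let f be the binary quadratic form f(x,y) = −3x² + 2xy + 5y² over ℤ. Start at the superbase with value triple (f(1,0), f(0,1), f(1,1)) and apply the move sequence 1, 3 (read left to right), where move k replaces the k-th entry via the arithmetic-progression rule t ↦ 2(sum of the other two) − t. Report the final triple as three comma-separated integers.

start (-3,5,4) = (f(1,0),f(0,1),f(1,1))
replace slot 1: 2·(5+4) − (-3) = 21 → (21,5,4)
replace slot 3: 2·(21+5) − 4 = 48 → (21,5,48)

21,5,48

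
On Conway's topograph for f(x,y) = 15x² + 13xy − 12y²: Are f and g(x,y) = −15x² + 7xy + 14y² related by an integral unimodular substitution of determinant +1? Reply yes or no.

D₁ = 889, D₂ = 889
river cycle of f (length 42): (-12, 11, 16), (16, 21, -7), (-7, 21, 16), (16, 11, -12), (-12, 13, 15), (15, 17, -10), (-10, 23, 9), (9, 13, -20), (-20, 27, 2), (2, 29, -6), … (32 more)
river cycle of g (length 42): (14, 21, -8), (-8, 27, 5), (5, 23, -18), (-18, 13, 10), (10, 27, -4), (-4, 29, 3), (3, 25, -22), (-22, 19, 6), (6, 29, -2), (-2, 27, 20), … (32 more)
cycles differ ⇒ inequivalent

no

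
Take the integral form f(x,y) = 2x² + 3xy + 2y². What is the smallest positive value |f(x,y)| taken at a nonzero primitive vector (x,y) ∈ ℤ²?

translate: b→-1 (≡3 mod 4), so (2,3,2)→(2,-1,1)
flip: (2,-1,1)→(1,1,2)
reduced (well bottom): (1,1,2) with a≤c, −a<b≤a
well minimum = a = 1

1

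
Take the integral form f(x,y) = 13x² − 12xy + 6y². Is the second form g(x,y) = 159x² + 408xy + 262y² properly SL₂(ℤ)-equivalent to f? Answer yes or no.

D₁ = -168, D₂ = -168
f: flip: (13,-12,6)→(6,12,13)
f: translate: b→0 (≡12 mod 12), so (6,12,13)→(6,0,7)
f: reduced (well bottom): (6,0,7) with a≤c, −a<b≤a
g: translate: b→90 (≡408 mod 318), so (159,408,262)→(159,90,13)
g: flip: (159,90,13)→(13,-90,159)
g: translate: b→-12 (≡-90 mod 26), so (13,-90,159)→(13,-12,6)
g: flip: (13,-12,6)→(6,12,13)
g: translate: b→0 (≡12 mod 12), so (6,12,13)→(6,0,7)
g: reduced (well bottom): (6,0,7) with a≤c, −a<b≤a
reduced forms (6, 0, 7) vs (6, 0, 7) ⇒ equivalent

yes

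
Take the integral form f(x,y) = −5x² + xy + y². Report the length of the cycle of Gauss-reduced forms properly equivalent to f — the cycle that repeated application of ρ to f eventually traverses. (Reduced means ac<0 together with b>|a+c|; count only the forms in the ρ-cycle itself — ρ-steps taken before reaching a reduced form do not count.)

D = 21, ⌊√D⌋ = 4
descent: ρ → (1,3,-3)  [lands on river]
river: ρ → (-3,3,1)
ρ-cycle length = 2 (tail of 1 descent step not counted)

2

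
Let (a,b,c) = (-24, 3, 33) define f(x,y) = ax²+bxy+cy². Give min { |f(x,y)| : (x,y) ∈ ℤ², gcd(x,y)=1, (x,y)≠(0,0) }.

descent: ρ → (33,-3,-24)
descent: ρ → (-24,51,6)  [lands on river]
river: ρ → (6,45,-48)
river: ρ → (-48,51,3)
river: ρ → (3,51,-48)
river: ρ → (-48,45,6)
river: ρ → (6,51,-24)
river: ρ → (-24,45,12)
river: ρ → (12,51,-12)
river: ρ → (-12,45,24)
river: ρ → (24,51,-6)
river: ρ → (-6,45,48)
river: ρ → (48,51,-3)
river: ρ → (-3,51,48)
river: ρ → (48,45,-6)
river: ρ → (-6,51,24)
river: ρ → (24,45,-12)
river: ρ → (-12,51,12)
river: ρ → (12,45,-24)
closes: descent 2, river 18
min |a| on river = 3

3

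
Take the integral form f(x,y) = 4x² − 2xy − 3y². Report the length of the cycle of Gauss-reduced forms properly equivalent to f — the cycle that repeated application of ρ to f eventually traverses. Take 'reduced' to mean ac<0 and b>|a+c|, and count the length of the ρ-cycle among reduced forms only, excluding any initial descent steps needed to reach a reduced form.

D = 52, ⌊√D⌋ = 7
descent: ρ → (-3,2,4)  [lands on river]
river: ρ → (4,6,-1)
river: ρ → (-1,6,4)
river: ρ → (4,2,-3)
river: ρ → (-3,4,3)
river: ρ → (3,2,-4)
river: ρ → (-4,6,1)
river: ρ → (1,6,-4)
river: ρ → (-4,2,3)
river: ρ → (3,4,-3)
ρ-cycle length = 10 (tail of 1 descent step not counted)

10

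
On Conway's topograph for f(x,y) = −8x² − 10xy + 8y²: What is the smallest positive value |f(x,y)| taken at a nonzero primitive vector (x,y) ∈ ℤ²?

descent: ρ → (8,10,-8)  [lands on river]
river: ρ → (-8,6,10)
river: ρ → (10,14,-4)
river: ρ → (-4,18,2)
river: ρ → (2,18,-4)
river: ρ → (-4,14,10)
river: ρ → (10,6,-8)
river: ρ → (-8,10,8)
river: ρ → (8,6,-10)
river: ρ → (-10,14,4)
river: ρ → (4,18,-2)
river: ρ → (-2,18,4)
river: ρ → (4,14,-10)
river: ρ → (-10,6,8)
closes: descent 1, river 14
min |a| on river = 2

2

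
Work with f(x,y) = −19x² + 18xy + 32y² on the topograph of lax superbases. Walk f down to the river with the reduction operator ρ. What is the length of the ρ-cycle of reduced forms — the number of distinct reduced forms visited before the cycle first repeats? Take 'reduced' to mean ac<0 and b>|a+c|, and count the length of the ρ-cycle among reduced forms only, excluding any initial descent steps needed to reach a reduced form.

D = 2756, ⌊√D⌋ = 52
river: ρ → (32,46,-5)
river: ρ → (-5,44,41)
river: ρ → (41,38,-8)
river: ρ → (-8,42,31)
river: ρ → (31,20,-19)
river: ρ → (-19,18,32)
ρ-cycle length = 6 (tail of 0 descent steps not counted)

6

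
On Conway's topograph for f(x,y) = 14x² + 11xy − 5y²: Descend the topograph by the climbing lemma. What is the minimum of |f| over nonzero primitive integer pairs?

river: ρ → (-5,19,2)
river: ρ → (2,17,-14)
river: ρ → (-14,11,5)
river: ρ → (5,19,-2)
river: ρ → (-2,17,14)
river: ρ → (14,11,-5)
closes: descent 0, river 6
min |a| on river = 2

2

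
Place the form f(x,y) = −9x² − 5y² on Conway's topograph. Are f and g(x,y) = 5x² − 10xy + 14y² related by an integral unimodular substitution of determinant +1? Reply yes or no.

D₁ = -180, D₂ = -180
f is negative-definite; reduce −f:
−f: flip: (9,0,5)→(5,0,9)
−f: reduced (well bottom): (5,0,9) with a≤c, −a<b≤a
flip sign back: reduced form of f is (-5,0,-9)
g: translate: b→0 (≡-10 mod 10), so (5,-10,14)→(5,0,9)
g: reduced (well bottom): (5,0,9) with a≤c, −a<b≤a
reduced forms (-5, 0, -9) vs (5, 0, 9) ⇒ inequivalent

no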